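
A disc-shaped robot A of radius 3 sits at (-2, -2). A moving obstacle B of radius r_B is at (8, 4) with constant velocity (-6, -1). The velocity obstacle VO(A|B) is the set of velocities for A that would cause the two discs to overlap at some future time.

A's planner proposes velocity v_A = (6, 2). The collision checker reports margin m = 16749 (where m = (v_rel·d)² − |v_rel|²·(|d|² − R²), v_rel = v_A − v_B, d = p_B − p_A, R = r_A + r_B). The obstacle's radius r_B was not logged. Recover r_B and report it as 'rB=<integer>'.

m = 16749
d = (10, 6);  v_rel = (12, 3),  |v_rel|² = 153
v_rel×d = (12)·(6) − (3)·(10) = 42
since m = R²·153 − 42²:  R² = (1764 + 16749) / 153 = 121
R = √121 = 11  ⇒  r_B = 11 − 3 = 8

rB=8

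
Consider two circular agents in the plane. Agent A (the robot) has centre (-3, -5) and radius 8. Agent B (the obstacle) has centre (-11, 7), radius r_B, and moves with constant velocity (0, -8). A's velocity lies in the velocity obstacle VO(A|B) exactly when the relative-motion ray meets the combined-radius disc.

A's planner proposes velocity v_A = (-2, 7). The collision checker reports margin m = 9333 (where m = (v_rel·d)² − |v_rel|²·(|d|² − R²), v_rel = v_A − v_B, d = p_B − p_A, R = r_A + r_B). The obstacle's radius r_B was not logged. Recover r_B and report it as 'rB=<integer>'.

m = 9333
d = (-8, 12);  v_rel = (-2, 15),  |v_rel|² = 229
v_rel×d = (-2)·(12) − (15)·(-8) = 96
since m = R²·229 − 96²:  R² = (9216 + 9333) / 229 = 81
R = √81 = 9  ⇒  r_B = 9 − 8 = 1

rB=1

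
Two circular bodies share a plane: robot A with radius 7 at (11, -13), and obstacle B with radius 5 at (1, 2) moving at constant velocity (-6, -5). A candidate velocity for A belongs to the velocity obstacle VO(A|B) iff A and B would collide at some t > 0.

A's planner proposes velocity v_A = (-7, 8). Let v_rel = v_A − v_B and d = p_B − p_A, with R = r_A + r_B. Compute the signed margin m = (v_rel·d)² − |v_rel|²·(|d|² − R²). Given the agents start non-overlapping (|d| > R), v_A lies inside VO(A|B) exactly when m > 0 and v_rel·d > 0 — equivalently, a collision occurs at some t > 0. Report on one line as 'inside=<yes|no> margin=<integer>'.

d = (-10, 15),  |d|² = 325;  R = 7+5 = 12,  c = 325−12² = 181
v_rel = (-1, 13),  |v_rel|² = 170;  v_rel·d = (-1)·(-10) + (13)·(15) = 205
170·t² − 410·t + 181 = 0  ⇒  m = 205² − 170·181 = 11255
m = 11255 > 0,  v_rel·d = 205 > 0  ⇒  inside

inside=yes margin=11255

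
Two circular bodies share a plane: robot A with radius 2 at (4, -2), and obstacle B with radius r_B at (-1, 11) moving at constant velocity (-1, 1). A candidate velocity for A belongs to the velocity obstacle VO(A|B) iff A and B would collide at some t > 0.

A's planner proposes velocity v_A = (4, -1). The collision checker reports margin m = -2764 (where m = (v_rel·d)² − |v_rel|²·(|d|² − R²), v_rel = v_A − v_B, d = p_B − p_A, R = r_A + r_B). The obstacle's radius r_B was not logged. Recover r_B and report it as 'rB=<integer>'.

m = -2764
d = (-5, 13);  v_rel = (5, -2),  |v_rel|² = 29
v_rel×d = (5)·(13) − (-2)·(-5) = 55
since m = R²·29 − 55²:  R² = (3025 + -2764) / 29 = 9
R = √9 = 3  ⇒  r_B = 3 − 2 = 1

rB=1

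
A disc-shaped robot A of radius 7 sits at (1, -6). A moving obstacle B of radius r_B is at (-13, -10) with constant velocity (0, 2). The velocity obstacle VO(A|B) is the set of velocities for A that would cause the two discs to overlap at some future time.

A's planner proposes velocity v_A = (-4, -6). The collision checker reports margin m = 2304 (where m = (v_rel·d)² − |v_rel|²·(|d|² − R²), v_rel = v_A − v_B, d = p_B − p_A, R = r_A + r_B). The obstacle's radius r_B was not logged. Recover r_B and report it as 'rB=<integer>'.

m = 2304
d = (-14, -4);  v_rel = (-4, -8),  |v_rel|² = 80
v_rel×d = (-4)·(-4) − (-8)·(-14) = -96
since m = R²·80 − (-96)²:  R² = (9216 + 2304) / 80 = 144
R = √144 = 12  ⇒  r_B = 12 − 7 = 5

rB=5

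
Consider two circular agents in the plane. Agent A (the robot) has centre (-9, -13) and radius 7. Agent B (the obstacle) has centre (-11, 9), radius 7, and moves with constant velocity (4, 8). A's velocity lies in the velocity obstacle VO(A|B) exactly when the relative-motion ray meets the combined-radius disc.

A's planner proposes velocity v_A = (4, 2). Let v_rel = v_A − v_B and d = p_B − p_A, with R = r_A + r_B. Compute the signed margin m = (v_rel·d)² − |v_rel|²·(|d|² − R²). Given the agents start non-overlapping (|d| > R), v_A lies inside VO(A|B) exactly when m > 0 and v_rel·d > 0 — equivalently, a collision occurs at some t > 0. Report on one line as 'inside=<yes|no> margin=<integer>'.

d = (-2, 22),  |d|² = 488;  R = 7+7 = 14,  c = 488−14² = 292
v_rel = (0, -6),  |v_rel|² = 36;  v_rel·d = (0)·(-2) + (-6)·(22) = -132
36·t² + 264·t + 292 = 0  ⇒  m = (-132)² − 36·292 = 6912
m = 6912 > 0,  v_rel·d = -132 < 0  ⇒  outside

inside=no margin=6912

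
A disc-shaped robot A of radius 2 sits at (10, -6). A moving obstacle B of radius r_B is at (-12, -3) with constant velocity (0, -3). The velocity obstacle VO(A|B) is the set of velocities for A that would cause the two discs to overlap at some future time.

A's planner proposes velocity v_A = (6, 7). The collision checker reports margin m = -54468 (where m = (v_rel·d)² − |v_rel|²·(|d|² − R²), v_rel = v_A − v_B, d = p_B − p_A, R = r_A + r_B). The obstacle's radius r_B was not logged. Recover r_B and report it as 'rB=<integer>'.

m = -54468
d = (-22, 3);  v_rel = (6, 10),  |v_rel|² = 136
v_rel×d = (6)·(3) − (10)·(-22) = 238
since m = R²·136 − 238²:  R² = (56644 + -54468) / 136 = 16
R = √16 = 4  ⇒  r_B = 4 − 2 = 2

rB=2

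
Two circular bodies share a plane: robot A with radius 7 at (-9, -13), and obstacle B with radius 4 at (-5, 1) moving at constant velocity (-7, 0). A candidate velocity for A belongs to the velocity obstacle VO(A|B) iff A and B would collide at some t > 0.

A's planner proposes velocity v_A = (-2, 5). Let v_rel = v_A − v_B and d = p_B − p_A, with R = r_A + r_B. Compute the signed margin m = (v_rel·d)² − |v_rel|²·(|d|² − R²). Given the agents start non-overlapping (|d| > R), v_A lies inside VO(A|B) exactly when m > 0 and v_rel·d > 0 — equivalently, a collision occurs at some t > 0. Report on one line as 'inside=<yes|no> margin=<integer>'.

d = (4, 14),  |d|² = 212;  R = 7+4 = 11,  c = 212−11² = 91
v_rel = (5, 5),  |v_rel|² = 50;  v_rel·d = (5)·(4) + (5)·(14) = 90
50·t² − 180·t + 91 = 0  ⇒  m = 90² − 50·91 = 3550
m = 3550 > 0,  v_rel·d = 90 > 0  ⇒  inside

inside=yes margin=3550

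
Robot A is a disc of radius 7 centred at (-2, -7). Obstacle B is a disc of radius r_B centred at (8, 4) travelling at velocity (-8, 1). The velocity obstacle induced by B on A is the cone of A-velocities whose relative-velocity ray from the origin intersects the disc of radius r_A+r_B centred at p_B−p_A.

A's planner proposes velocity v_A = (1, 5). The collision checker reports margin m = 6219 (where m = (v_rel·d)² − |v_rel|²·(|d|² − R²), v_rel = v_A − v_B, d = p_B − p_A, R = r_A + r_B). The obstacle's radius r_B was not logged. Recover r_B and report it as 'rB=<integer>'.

m = 6219
d = (10, 11);  v_rel = (9, 4),  |v_rel|² = 97
v_rel×d = (9)·(11) − (4)·(10) = 59
since m = R²·97 − 59²:  R² = (3481 + 6219) / 97 = 100
R = √100 = 10  ⇒  r_B = 10 − 7 = 3

rB=3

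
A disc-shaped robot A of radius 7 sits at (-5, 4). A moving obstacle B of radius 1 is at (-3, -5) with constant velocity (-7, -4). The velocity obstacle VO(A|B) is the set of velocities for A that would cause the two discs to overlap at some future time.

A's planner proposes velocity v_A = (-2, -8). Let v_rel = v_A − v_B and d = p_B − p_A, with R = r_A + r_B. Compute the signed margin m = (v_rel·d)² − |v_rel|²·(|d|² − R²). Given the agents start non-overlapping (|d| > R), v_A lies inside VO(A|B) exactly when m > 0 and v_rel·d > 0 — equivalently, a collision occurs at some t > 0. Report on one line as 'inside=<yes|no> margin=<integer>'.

d = (2, -9),  |d|² = 85;  R = 7+1 = 8,  c = 85−8² = 21
v_rel = (5, -4),  |v_rel|² = 41;  v_rel·d = (5)·(2) + (-4)·(-9) = 46
41·t² − 92·t + 21 = 0  ⇒  m = 46² − 41·21 = 1255
m = 1255 > 0,  v_rel·d = 46 > 0  ⇒  inside

inside=yes margin=1255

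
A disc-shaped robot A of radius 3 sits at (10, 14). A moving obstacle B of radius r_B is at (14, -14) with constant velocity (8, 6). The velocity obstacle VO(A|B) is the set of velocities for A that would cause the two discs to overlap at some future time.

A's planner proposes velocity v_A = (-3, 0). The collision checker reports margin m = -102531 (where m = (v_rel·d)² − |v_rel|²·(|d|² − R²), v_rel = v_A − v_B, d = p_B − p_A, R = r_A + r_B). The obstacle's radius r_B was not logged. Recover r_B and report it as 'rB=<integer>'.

m = -102531
d = (4, -28);  v_rel = (-11, -6),  |v_rel|² = 157
v_rel×d = (-11)·(-28) − (-6)·(4) = 332
since m = R²·157 − 332²:  R² = (110224 + -102531) / 157 = 49
R = √49 = 7  ⇒  r_B = 7 − 3 = 4

rB=4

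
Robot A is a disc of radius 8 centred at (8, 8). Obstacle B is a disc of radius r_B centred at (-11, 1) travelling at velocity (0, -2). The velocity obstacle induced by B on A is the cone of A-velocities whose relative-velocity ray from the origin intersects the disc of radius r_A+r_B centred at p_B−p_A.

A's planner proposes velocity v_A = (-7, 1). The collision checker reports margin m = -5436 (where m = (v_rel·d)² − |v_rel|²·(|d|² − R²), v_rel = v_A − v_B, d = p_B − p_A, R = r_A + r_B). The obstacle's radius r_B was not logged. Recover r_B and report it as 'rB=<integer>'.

m = -5436
d = (-19, -7);  v_rel = (-7, 3),  |v_rel|² = 58
v_rel×d = (-7)·(-7) − (3)·(-19) = 106
since m = R²·58 − 106²:  R² = (11236 + -5436) / 58 = 100
R = √100 = 10  ⇒  r_B = 10 − 8 = 2

rB=2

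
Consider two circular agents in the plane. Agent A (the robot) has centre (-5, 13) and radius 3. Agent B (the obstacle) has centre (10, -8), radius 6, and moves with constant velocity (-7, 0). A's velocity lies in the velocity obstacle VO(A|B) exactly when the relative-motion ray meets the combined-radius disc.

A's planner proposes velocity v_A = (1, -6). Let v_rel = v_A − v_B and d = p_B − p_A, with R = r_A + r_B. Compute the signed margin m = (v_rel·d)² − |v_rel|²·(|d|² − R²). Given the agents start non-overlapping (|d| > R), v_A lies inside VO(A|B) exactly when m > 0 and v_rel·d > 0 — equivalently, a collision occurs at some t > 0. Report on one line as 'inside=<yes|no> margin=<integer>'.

d = (15, -21),  |d|² = 666;  R = 3+6 = 9,  c = 666−9² = 585
v_rel = (8, -6),  |v_rel|² = 100;  v_rel·d = (8)·(15) + (-6)·(-21) = 246
100·t² − 492·t + 585 = 0  ⇒  m = 246² − 100·585 = 2016
m = 2016 > 0,  v_rel·d = 246 > 0  ⇒  inside

inside=yes margin=2016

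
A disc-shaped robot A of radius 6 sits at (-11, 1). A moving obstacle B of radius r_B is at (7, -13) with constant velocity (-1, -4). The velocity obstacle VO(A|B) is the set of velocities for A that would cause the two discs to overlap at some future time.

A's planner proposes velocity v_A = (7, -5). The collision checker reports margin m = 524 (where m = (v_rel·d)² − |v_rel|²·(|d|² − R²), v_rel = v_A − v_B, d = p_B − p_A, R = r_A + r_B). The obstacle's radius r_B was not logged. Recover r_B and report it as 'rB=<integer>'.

m = 524
d = (18, -14);  v_rel = (8, -1),  |v_rel|² = 65
v_rel×d = (8)·(-14) − (-1)·(18) = -94
since m = R²·65 − (-94)²:  R² = (8836 + 524) / 65 = 144
R = √144 = 12  ⇒  r_B = 12 − 6 = 6

rB=6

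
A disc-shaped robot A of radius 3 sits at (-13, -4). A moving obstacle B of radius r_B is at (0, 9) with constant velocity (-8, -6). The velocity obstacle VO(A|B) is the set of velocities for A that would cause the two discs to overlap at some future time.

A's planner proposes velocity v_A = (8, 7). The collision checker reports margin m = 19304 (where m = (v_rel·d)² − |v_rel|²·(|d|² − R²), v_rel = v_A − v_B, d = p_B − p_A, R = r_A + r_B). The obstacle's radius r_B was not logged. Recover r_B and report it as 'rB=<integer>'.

m = 19304
d = (13, 13);  v_rel = (16, 13),  |v_rel|² = 425
v_rel×d = (16)·(13) − (13)·(13) = 39
since m = R²·425 − 39²:  R² = (1521 + 19304) / 425 = 49
R = √49 = 7  ⇒  r_B = 7 − 3 = 4

rB=4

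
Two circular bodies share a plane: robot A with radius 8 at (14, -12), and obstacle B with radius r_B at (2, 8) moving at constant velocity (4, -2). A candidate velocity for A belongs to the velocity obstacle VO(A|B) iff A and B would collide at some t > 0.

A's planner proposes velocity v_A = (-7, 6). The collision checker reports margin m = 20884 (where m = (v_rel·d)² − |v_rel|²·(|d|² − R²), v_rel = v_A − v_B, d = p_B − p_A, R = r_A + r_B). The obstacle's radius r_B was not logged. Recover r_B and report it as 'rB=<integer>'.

m = 20884
d = (-12, 20);  v_rel = (-11, 8),  |v_rel|² = 185
v_rel×d = (-11)·(20) − (8)·(-12) = -124
since m = R²·185 − (-124)²:  R² = (15376 + 20884) / 185 = 196
R = √196 = 14  ⇒  r_B = 14 − 8 = 6

rB=6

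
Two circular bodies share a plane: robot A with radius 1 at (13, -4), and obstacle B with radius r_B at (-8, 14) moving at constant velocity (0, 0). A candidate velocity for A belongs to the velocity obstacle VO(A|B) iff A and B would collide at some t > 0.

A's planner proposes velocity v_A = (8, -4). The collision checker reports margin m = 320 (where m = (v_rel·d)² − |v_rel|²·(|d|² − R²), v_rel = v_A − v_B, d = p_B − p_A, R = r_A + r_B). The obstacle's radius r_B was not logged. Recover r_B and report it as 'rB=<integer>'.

m = 320
d = (-21, 18);  v_rel = (8, -4),  |v_rel|² = 80
v_rel×d = (8)·(18) − (-4)·(-21) = 60
since m = R²·80 − 60²:  R² = (3600 + 320) / 80 = 49
R = √49 = 7  ⇒  r_B = 7 − 1 = 6

rB=6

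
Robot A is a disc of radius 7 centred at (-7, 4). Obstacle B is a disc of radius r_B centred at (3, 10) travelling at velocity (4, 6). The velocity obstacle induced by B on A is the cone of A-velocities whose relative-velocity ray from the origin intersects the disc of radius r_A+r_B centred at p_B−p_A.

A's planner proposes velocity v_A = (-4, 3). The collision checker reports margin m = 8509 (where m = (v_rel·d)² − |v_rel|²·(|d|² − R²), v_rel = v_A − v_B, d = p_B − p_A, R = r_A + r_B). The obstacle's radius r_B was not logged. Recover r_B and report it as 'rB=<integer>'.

m = 8509
d = (10, 6);  v_rel = (-8, -3),  |v_rel|² = 73
v_rel×d = (-8)·(6) − (-3)·(10) = -18
since m = R²·73 − (-18)²:  R² = (324 + 8509) / 73 = 121
R = √121 = 11  ⇒  r_B = 11 − 7 = 4

rB=4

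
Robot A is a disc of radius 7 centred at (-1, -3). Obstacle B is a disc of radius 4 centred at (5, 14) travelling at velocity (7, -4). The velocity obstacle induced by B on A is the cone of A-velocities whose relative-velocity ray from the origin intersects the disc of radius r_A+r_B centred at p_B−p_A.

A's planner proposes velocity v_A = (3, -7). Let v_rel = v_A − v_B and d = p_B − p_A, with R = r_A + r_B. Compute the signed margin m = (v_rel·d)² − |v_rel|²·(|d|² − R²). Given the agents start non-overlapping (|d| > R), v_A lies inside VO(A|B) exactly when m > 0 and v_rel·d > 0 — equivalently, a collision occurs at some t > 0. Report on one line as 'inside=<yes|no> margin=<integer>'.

d = (6, 17),  |d|² = 325;  R = 7+4 = 11,  c = 325−11² = 204
v_rel = (-4, -3),  |v_rel|² = 25;  v_rel·d = (-4)·(6) + (-3)·(17) = -75
25·t² + 150·t + 204 = 0  ⇒  m = (-75)² − 25·204 = 525
m = 525 > 0,  v_rel·d = -75 < 0  ⇒  outside

inside=no margin=525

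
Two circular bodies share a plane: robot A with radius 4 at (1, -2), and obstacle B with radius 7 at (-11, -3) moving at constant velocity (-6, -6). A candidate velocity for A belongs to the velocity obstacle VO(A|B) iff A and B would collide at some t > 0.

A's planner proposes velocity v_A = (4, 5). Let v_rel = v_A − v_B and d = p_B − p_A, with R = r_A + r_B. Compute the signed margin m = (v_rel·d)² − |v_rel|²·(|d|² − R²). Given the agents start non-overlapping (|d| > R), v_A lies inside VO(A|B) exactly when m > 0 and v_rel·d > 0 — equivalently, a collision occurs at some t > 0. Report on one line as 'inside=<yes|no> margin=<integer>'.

d = (-12, -1),  |d|² = 145;  R = 4+7 = 11,  c = 145−11² = 24
v_rel = (10, 11),  |v_rel|² = 221;  v_rel·d = (10)·(-12) + (11)·(-1) = -131
221·t² + 262·t + 24 = 0  ⇒  m = (-131)² − 221·24 = 11857
m = 11857 > 0,  v_rel·d = -131 < 0  ⇒  outside

inside=no margin=11857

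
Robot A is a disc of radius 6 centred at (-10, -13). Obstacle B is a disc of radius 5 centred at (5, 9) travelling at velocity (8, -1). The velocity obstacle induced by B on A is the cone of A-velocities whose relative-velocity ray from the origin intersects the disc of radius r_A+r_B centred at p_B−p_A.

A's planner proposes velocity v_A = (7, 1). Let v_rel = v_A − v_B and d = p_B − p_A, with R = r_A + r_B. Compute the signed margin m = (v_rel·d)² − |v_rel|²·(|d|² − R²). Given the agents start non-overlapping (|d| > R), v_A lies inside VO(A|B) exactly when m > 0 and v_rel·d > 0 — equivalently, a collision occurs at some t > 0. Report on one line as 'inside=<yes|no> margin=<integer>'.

d = (15, 22),  |d|² = 709;  R = 6+5 = 11,  c = 709−11² = 588
v_rel = (-1, 2),  |v_rel|² = 5;  v_rel·d = (-1)·(15) + (2)·(22) = 29
5·t² − 58·t + 588 = 0  ⇒  m = 29² − 5·588 = -2099
m = -2099 < 0,  v_rel·d = 29 > 0  ⇒  outside

inside=no margin=-2099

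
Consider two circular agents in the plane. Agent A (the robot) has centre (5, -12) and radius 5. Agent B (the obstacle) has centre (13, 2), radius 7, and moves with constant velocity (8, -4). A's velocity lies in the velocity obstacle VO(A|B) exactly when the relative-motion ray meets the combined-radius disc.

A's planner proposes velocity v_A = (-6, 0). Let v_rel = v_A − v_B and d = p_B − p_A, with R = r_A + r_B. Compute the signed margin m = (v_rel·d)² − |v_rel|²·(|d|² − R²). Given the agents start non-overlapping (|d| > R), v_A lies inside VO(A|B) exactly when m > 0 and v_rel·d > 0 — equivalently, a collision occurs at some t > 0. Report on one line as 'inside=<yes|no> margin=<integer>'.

d = (8, 14),  |d|² = 260;  R = 5+7 = 12,  c = 260−12² = 116
v_rel = (-14, 4),  |v_rel|² = 212;  v_rel·d = (-14)·(8) + (4)·(14) = -56
212·t² + 112·t + 116 = 0  ⇒  m = (-56)² − 212·116 = -21456
m = -21456 < 0,  v_rel·d = -56 < 0  ⇒  outside

inside=no margin=-21456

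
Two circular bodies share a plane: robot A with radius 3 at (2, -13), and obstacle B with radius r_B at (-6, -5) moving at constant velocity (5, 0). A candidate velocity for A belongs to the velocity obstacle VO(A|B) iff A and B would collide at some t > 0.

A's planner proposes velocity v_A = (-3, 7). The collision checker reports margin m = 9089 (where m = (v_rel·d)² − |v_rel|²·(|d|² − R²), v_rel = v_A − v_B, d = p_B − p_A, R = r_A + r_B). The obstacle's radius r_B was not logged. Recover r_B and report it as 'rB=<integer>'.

m = 9089
d = (-8, 8);  v_rel = (-8, 7),  |v_rel|² = 113
v_rel×d = (-8)·(8) − (7)·(-8) = -8
since m = R²·113 − (-8)²:  R² = (64 + 9089) / 113 = 81
R = √81 = 9  ⇒  r_B = 9 − 3 = 6

rB=6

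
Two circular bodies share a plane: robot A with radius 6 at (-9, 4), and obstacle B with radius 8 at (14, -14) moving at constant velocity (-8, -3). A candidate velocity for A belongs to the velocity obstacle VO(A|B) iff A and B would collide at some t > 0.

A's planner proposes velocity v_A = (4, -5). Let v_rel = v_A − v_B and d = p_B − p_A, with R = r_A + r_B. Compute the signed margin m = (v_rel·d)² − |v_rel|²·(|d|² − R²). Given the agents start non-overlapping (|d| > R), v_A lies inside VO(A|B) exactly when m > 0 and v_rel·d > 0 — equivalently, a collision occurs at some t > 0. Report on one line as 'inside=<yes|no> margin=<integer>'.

d = (23, -18),  |d|² = 853;  R = 6+8 = 14,  c = 853−14² = 657
v_rel = (12, -2),  |v_rel|² = 148;  v_rel·d = (12)·(23) + (-2)·(-18) = 312
148·t² − 624·t + 657 = 0  ⇒  m = 312² − 148·657 = 108
m = 108 > 0,  v_rel·d = 312 > 0  ⇒  inside

inside=yes margin=108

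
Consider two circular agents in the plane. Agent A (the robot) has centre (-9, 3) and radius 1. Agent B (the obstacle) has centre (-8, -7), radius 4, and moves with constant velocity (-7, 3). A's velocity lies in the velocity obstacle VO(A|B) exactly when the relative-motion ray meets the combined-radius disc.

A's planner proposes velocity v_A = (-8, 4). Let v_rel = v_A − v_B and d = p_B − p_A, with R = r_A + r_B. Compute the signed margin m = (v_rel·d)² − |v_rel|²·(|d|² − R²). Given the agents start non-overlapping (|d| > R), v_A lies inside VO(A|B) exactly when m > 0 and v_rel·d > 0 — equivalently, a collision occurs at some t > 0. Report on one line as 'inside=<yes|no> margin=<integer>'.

d = (1, -10),  |d|² = 101;  R = 1+4 = 5,  c = 101−5² = 76
v_rel = (-1, 1),  |v_rel|² = 2;  v_rel·d = (-1)·(1) + (1)·(-10) = -11
2·t² + 22·t + 76 = 0  ⇒  m = (-11)² − 2·76 = -31
m = -31 < 0,  v_rel·d = -11 < 0  ⇒  outside

inside=no margin=-31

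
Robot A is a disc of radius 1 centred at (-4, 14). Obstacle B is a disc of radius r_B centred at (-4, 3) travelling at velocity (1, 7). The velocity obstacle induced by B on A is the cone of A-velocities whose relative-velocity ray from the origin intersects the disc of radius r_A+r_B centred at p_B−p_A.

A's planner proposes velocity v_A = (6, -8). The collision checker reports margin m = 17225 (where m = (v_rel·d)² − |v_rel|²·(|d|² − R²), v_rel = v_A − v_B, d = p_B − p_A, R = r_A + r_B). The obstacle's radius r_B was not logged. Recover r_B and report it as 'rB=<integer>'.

m = 17225
d = (0, -11);  v_rel = (5, -15),  |v_rel|² = 250
v_rel×d = (5)·(-11) − (-15)·(0) = -55
since m = R²·250 − (-55)²:  R² = (3025 + 17225) / 250 = 81
R = √81 = 9  ⇒  r_B = 9 − 1 = 8

rB=8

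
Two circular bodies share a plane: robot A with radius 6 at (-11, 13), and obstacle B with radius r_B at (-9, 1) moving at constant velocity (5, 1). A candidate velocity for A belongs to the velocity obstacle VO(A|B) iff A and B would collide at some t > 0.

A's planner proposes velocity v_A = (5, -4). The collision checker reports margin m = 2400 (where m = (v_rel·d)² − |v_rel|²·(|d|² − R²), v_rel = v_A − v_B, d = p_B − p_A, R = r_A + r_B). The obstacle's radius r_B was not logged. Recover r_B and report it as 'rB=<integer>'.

m = 2400
d = (2, -12);  v_rel = (0, -5),  |v_rel|² = 25
v_rel×d = (0)·(-12) − (-5)·(2) = 10
since m = R²·25 − 10²:  R² = (100 + 2400) / 25 = 100
R = √100 = 10  ⇒  r_B = 10 − 6 = 4

rB=4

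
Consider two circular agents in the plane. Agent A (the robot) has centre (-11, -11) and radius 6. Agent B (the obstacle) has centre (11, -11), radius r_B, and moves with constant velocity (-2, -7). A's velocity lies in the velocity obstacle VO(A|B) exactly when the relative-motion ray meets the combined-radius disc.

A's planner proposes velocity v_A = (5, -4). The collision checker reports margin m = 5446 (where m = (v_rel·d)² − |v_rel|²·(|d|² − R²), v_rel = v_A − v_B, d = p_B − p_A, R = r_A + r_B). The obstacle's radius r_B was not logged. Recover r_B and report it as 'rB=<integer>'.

m = 5446
d = (22, 0);  v_rel = (7, 3),  |v_rel|² = 58
v_rel×d = (7)·(0) − (3)·(22) = -66
since m = R²·58 − (-66)²:  R² = (4356 + 5446) / 58 = 169
R = √169 = 13  ⇒  r_B = 13 − 6 = 7

rB=7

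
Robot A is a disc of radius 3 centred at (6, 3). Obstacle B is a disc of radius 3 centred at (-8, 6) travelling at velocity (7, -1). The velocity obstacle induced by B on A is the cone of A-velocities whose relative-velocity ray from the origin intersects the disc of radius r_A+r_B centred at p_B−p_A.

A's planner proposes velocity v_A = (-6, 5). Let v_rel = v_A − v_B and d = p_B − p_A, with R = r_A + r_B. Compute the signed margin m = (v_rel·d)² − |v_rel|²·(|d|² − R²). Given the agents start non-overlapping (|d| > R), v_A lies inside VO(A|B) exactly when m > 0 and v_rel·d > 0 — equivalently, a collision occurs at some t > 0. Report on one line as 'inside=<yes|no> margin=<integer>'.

d = (-14, 3),  |d|² = 205;  R = 3+3 = 6,  c = 205−6² = 169
v_rel = (-13, 6),  |v_rel|² = 205;  v_rel·d = (-13)·(-14) + (6)·(3) = 200
205·t² − 400·t + 169 = 0  ⇒  m = 200² − 205·169 = 5355
m = 5355 > 0,  v_rel·d = 200 > 0  ⇒  inside

inside=yes margin=5355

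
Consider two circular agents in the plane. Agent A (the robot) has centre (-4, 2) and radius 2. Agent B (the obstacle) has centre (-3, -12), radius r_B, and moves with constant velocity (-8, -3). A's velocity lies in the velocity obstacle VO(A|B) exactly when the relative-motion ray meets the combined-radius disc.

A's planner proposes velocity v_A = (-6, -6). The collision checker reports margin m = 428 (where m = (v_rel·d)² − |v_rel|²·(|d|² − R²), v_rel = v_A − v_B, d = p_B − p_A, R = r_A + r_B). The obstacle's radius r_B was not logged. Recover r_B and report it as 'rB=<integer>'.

m = 428
d = (1, -14);  v_rel = (2, -3),  |v_rel|² = 13
v_rel×d = (2)·(-14) − (-3)·(1) = -25
since m = R²·13 − (-25)²:  R² = (625 + 428) / 13 = 81
R = √81 = 9  ⇒  r_B = 9 − 2 = 7

rB=7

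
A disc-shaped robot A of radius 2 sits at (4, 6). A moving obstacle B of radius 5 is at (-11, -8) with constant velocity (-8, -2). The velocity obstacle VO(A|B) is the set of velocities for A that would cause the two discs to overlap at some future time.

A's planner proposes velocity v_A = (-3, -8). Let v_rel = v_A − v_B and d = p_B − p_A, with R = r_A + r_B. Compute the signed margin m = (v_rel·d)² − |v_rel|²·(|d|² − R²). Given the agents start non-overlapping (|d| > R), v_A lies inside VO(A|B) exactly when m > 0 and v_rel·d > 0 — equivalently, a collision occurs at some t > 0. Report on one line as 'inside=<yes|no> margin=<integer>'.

d = (-15, -14),  |d|² = 421;  R = 2+5 = 7,  c = 421−7² = 372
v_rel = (5, -6),  |v_rel|² = 61;  v_rel·d = (5)·(-15) + (-6)·(-14) = 9
61·t² − 18·t + 372 = 0  ⇒  m = 9² − 61·372 = -22611
m = -22611 < 0,  v_rel·d = 9 > 0  ⇒  outside

inside=no margin=-22611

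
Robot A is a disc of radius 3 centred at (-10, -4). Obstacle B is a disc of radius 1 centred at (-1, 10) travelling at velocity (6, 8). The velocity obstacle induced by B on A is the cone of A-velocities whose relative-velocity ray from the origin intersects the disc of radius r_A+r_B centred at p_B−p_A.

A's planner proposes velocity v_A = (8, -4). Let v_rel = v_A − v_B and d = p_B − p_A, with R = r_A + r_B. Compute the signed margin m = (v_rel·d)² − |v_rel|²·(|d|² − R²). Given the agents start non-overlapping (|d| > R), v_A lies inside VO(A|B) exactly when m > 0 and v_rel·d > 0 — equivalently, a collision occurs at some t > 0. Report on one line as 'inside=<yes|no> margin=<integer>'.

d = (9, 14),  |d|² = 277;  R = 3+1 = 4,  c = 277−4² = 261
v_rel = (2, -12),  |v_rel|² = 148;  v_rel·d = (2)·(9) + (-12)·(14) = -150
148·t² + 300·t + 261 = 0  ⇒  m = (-150)² − 148·261 = -16128
m = -16128 < 0,  v_rel·d = -150 < 0  ⇒  outside

inside=no margin=-16128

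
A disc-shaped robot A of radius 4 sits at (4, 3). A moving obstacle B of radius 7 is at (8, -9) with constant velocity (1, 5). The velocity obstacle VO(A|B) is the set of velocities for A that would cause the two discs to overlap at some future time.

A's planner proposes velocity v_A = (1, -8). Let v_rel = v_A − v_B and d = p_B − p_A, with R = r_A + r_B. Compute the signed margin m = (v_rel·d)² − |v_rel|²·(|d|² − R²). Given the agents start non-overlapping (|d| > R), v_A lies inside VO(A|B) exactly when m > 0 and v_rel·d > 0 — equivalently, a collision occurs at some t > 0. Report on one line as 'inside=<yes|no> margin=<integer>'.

d = (4, -12),  |d|² = 160;  R = 4+7 = 11,  c = 160−11² = 39
v_rel = (0, -13),  |v_rel|² = 169;  v_rel·d = (0)·(4) + (-13)·(-12) = 156
169·t² − 312·t + 39 = 0  ⇒  m = 156² − 169·39 = 17745
m = 17745 > 0,  v_rel·d = 156 > 0  ⇒  inside

inside=yes margin=17745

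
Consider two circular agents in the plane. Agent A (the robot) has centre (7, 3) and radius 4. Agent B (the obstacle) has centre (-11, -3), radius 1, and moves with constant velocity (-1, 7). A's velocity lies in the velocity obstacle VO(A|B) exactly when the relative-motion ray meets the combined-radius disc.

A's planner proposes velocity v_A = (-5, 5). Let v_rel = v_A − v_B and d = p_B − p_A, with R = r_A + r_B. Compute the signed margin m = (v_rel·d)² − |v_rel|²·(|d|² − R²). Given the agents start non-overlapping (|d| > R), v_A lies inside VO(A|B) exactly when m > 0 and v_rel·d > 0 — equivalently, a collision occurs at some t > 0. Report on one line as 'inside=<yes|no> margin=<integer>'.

d = (-18, -6),  |d|² = 360;  R = 4+1 = 5,  c = 360−5² = 335
v_rel = (-4, -2),  |v_rel|² = 20;  v_rel·d = (-4)·(-18) + (-2)·(-6) = 84
20·t² − 168·t + 335 = 0  ⇒  m = 84² − 20·335 = 356
m = 356 > 0,  v_rel·d = 84 > 0  ⇒  inside

inside=yes margin=356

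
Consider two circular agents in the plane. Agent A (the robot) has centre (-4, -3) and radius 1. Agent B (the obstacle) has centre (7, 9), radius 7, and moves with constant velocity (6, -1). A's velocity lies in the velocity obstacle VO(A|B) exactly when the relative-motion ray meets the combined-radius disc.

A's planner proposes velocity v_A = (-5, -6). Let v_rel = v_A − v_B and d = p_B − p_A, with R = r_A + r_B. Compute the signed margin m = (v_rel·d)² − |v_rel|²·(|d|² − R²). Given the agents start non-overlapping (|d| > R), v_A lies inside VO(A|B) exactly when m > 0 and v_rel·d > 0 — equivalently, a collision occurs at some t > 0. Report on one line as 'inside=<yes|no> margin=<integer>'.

d = (11, 12),  |d|² = 265;  R = 1+7 = 8,  c = 265−8² = 201
v_rel = (-11, -5),  |v_rel|² = 146;  v_rel·d = (-11)·(11) + (-5)·(12) = -181
146·t² + 362·t + 201 = 0  ⇒  m = (-181)² − 146·201 = 3415
m = 3415 > 0,  v_rel·d = -181 < 0  ⇒  outside

inside=no margin=3415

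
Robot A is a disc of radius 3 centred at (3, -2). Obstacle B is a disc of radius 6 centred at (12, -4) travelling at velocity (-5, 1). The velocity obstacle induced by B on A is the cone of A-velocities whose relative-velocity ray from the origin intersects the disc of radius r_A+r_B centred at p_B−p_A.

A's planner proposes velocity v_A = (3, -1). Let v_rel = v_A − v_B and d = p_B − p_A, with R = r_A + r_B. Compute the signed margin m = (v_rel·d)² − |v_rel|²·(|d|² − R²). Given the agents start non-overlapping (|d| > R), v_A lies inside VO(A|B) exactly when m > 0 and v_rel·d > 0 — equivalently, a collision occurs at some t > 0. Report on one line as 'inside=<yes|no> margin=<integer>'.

d = (9, -2),  |d|² = 85;  R = 3+6 = 9,  c = 85−9² = 4
v_rel = (8, -2),  |v_rel|² = 68;  v_rel·d = (8)·(9) + (-2)·(-2) = 76
68·t² − 152·t + 4 = 0  ⇒  m = 76² − 68·4 = 5504
m = 5504 > 0,  v_rel·d = 76 > 0  ⇒  inside

inside=yes margin=5504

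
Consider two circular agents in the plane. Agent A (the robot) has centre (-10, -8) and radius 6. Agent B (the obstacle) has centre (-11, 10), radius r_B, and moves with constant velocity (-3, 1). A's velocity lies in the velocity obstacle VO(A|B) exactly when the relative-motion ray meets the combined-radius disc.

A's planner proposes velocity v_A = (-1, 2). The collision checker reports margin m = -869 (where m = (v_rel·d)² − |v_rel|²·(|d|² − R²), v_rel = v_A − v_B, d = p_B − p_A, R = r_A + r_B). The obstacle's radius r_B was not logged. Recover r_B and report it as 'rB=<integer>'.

m = -869
d = (-1, 18);  v_rel = (2, 1),  |v_rel|² = 5
v_rel×d = (2)·(18) − (1)·(-1) = 37
since m = R²·5 − 37²:  R² = (1369 + -869) / 5 = 100
R = √100 = 10  ⇒  r_B = 10 − 6 = 4

rB=4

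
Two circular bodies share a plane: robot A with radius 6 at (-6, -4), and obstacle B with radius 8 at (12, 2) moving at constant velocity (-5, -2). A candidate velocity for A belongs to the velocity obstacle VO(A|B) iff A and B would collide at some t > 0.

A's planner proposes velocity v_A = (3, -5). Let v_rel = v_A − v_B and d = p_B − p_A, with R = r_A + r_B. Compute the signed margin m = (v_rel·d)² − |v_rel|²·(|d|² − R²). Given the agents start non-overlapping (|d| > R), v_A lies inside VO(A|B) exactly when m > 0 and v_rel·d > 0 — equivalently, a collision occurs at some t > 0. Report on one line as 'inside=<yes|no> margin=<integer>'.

d = (18, 6),  |d|² = 360;  R = 6+8 = 14,  c = 360−14² = 164
v_rel = (8, -3),  |v_rel|² = 73;  v_rel·d = (8)·(18) + (-3)·(6) = 126
73·t² − 252·t + 164 = 0  ⇒  m = 126² − 73·164 = 3904
m = 3904 > 0,  v_rel·d = 126 > 0  ⇒  inside

inside=yes margin=3904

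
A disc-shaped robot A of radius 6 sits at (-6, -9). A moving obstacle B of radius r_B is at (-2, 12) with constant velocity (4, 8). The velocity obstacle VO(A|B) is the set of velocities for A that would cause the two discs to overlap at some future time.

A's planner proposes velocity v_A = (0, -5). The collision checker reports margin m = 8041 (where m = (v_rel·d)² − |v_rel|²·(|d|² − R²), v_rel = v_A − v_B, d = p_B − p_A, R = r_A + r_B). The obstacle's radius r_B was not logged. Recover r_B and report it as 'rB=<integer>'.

m = 8041
d = (4, 21);  v_rel = (-4, -13),  |v_rel|² = 185
v_rel×d = (-4)·(21) − (-13)·(4) = -32
since m = R²·185 − (-32)²:  R² = (1024 + 8041) / 185 = 49
R = √49 = 7  ⇒  r_B = 7 − 6 = 1

rB=1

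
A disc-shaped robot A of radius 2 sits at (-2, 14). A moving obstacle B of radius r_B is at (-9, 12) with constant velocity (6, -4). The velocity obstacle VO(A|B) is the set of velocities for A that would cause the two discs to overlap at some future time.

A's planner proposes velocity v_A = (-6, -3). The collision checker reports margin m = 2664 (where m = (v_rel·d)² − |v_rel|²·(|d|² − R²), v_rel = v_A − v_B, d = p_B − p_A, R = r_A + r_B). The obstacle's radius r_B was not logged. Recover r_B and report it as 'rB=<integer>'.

m = 2664
d = (-7, -2);  v_rel = (-12, 1),  |v_rel|² = 145
v_rel×d = (-12)·(-2) − (1)·(-7) = 31
since m = R²·145 − 31²:  R² = (961 + 2664) / 145 = 25
R = √25 = 5  ⇒  r_B = 5 − 2 = 3

rB=3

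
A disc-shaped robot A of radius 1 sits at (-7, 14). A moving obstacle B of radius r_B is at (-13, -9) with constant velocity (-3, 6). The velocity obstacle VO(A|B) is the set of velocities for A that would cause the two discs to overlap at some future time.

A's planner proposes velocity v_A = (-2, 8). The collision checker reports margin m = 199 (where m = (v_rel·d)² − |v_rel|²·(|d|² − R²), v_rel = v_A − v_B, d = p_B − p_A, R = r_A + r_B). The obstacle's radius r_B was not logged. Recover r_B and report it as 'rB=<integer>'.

m = 199
d = (-6, -23);  v_rel = (1, 2),  |v_rel|² = 5
v_rel×d = (1)·(-23) − (2)·(-6) = -11
since m = R²·5 − (-11)²:  R² = (121 + 199) / 5 = 64
R = √64 = 8  ⇒  r_B = 8 − 1 = 7

rB=7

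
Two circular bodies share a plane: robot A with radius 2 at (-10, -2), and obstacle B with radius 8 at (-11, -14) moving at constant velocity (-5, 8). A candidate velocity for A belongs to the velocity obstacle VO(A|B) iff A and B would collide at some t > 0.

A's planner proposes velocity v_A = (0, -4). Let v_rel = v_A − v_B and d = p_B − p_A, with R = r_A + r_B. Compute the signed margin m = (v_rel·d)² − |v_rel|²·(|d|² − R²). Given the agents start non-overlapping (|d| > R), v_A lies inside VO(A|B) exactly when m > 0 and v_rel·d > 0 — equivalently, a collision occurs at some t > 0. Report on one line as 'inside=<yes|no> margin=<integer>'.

d = (-1, -12),  |d|² = 145;  R = 2+8 = 10,  c = 145−10² = 45
v_rel = (5, -12),  |v_rel|² = 169;  v_rel·d = (5)·(-1) + (-12)·(-12) = 139
169·t² − 278·t + 45 = 0  ⇒  m = 139² − 169·45 = 11716
m = 11716 > 0,  v_rel·d = 139 > 0  ⇒  inside

inside=yes margin=11716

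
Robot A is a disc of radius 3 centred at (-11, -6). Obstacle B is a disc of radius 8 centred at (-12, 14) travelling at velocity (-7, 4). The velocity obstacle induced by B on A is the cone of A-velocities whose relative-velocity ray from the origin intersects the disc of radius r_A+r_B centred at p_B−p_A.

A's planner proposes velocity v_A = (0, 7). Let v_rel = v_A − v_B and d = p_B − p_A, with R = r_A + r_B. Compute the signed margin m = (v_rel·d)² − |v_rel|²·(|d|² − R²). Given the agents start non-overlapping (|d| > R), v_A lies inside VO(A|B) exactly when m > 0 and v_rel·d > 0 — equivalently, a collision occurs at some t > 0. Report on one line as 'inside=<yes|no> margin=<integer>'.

d = (-1, 20),  |d|² = 401;  R = 3+8 = 11,  c = 401−11² = 280
v_rel = (7, 3),  |v_rel|² = 58;  v_rel·d = (7)·(-1) + (3)·(20) = 53
58·t² − 106·t + 280 = 0  ⇒  m = 53² − 58·280 = -13431
m = -13431 < 0,  v_rel·d = 53 > 0  ⇒  outside

inside=no margin=-13431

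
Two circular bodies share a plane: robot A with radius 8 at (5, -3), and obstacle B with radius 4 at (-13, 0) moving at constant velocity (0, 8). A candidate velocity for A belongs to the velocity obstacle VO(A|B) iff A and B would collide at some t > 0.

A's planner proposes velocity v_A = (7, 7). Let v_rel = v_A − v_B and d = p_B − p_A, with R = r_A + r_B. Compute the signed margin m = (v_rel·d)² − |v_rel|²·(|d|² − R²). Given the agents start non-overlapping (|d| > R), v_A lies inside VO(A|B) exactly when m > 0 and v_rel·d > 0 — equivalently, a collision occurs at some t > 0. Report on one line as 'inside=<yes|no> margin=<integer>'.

d = (-18, 3),  |d|² = 333;  R = 8+4 = 12,  c = 333−12² = 189
v_rel = (7, -1),  |v_rel|² = 50;  v_rel·d = (7)·(-18) + (-1)·(3) = -129
50·t² + 258·t + 189 = 0  ⇒  m = (-129)² − 50·189 = 7191
m = 7191 > 0,  v_rel·d = -129 < 0  ⇒  outside

inside=no margin=7191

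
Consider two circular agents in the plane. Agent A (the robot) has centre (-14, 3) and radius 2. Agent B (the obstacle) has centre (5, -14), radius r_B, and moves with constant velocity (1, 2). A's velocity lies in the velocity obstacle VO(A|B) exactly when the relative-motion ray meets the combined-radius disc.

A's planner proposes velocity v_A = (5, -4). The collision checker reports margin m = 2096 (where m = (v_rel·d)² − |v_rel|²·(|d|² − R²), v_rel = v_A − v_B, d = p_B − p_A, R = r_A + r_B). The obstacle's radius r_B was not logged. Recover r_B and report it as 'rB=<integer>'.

m = 2096
d = (19, -17);  v_rel = (4, -6),  |v_rel|² = 52
v_rel×d = (4)·(-17) − (-6)·(19) = 46
since m = R²·52 − 46²:  R² = (2116 + 2096) / 52 = 81
R = √81 = 9  ⇒  r_B = 9 − 2 = 7

rB=7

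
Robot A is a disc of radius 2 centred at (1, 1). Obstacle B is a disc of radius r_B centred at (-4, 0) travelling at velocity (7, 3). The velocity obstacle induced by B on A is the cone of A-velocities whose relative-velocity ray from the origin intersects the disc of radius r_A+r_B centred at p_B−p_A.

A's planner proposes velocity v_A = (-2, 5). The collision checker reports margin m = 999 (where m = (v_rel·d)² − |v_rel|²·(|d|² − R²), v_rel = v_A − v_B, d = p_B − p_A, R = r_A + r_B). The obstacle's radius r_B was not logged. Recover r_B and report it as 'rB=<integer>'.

m = 999
d = (-5, -1);  v_rel = (-9, 2),  |v_rel|² = 85
v_rel×d = (-9)·(-1) − (2)·(-5) = 19
since m = R²·85 − 19²:  R² = (361 + 999) / 85 = 16
R = √16 = 4  ⇒  r_B = 4 − 2 = 2

rB=2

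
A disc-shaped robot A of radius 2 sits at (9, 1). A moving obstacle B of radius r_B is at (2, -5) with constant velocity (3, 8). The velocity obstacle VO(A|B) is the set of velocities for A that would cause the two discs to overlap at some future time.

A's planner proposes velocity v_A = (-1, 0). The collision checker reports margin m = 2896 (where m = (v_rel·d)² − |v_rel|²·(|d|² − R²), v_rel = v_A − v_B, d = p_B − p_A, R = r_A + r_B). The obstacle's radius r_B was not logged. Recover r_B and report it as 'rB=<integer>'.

m = 2896
d = (-7, -6);  v_rel = (-4, -8),  |v_rel|² = 80
v_rel×d = (-4)·(-6) − (-8)·(-7) = -32
since m = R²·80 − (-32)²:  R² = (1024 + 2896) / 80 = 49
R = √49 = 7  ⇒  r_B = 7 − 2 = 5

rB=5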